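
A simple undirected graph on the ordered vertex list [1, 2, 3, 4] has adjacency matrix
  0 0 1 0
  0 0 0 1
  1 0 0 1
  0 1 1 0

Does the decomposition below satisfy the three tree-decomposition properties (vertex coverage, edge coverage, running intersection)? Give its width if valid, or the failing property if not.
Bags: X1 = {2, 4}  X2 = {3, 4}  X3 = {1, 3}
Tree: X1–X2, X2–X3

Yes; width 1.

Checking the three conditions: (i) the bags cover all of {1, 2, 3, 4}; (ii) for each edge, some bag contains both endpoints; (iii) the bags containing any fixed vertex form a subtree. All hold, so the decomposition is valid with width 2 − 1 = 1.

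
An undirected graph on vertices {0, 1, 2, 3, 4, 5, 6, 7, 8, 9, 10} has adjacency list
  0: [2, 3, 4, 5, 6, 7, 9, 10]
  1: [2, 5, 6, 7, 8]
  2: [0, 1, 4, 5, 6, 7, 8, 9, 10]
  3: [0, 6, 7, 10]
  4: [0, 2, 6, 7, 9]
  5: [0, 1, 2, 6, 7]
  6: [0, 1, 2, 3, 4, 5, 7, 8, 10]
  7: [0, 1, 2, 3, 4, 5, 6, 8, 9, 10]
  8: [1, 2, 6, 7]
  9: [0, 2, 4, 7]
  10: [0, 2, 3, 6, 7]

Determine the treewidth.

4

A width-4 tree decomposition is:
Bags: B1 = {0, 2, 5, 6, 7}  B2 = {0, 2, 4, 6, 7}  B3 = {0, 2, 6, 7, 10}  B4 = {0, 2, 4, 7, 9}  B5 = {1, 2, 5, 6, 7}  B6 = {0, 3, 6, 7, 10}  B7 = {1, 2, 6, 7, 8}
Tree: B1–B2, B2–B3, B2–B4, B1–B5, B3–B6, B5–B7
Each bag holds 5 vertices, so the decomposition has width 4, which upper-bounds the treewidth. On the other hand G contains the 5-clique {0, 2, 4, 7, 9}. A clique must lie in a single bag of any decomposition, so no decomposition can have width below 4. Therefore the treewidth is 4.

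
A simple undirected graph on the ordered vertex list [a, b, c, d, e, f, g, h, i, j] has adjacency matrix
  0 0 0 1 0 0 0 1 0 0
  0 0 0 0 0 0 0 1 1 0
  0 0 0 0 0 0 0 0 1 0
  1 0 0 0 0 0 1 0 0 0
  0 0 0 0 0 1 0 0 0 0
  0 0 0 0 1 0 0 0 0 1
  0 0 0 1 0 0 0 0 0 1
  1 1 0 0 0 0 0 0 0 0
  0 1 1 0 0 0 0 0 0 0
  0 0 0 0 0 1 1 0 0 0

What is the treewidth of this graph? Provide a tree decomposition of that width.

Treewidth 1.
One optimal decomposition is:
Bags: B1 = {c, i}  B2 = {b, i}  B3 = {b, h}  B4 = {a, h}  B5 = {a, d}  B6 = {d, g}  B7 = {g, j}  B8 = {f, j}  B9 = {e, f}
Tree: B1–B2, B2–B3, B3–B4, B4–B5, B5–B6, B6–B7, B7–B8, B8–B9

The largest bag has 2 vertices, giving width 1; this decomposition certifies tw(G) ≤ 1. Any graph with an edge has treewidth ≥ 1, and G has the edge c–i. Hence tw(G) = 1 exactly.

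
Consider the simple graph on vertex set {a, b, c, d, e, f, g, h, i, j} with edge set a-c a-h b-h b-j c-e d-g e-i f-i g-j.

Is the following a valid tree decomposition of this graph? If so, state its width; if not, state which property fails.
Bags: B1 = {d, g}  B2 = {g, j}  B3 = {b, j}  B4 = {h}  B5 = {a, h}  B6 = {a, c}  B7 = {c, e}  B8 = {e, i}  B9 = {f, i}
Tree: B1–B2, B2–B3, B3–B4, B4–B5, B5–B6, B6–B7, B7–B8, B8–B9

No — edge (b,h) lies in no bag.

A tree decomposition must satisfy three properties: every vertex lies in some bag; for every edge, both endpoints lie together in some bag; and for every vertex, the bags containing it form a connected subtree. Here edge (b,h) lies in no bag, so the decomposition is invalid.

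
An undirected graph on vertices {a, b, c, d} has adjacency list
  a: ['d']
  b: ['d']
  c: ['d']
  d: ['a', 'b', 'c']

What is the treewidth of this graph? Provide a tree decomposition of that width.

Every bag has size at most 2, so the width is 2 − 1 = 1 and tw(G) ≤ 1. Any graph with an edge has treewidth ≥ 1, and G has the edge d–b. Hence tw(G) = 1 exactly.

Treewidth 1.
Bags: B1 = {b, d}  B2 = {a, d}  B3 = {c, d}
Tree: B1–B2, B2–B3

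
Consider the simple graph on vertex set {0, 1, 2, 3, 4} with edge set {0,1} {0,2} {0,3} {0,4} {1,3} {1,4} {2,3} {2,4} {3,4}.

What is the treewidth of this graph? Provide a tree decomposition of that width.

Treewidth 3.
Bags: B1 = {0, 2, 3, 4}  B2 = {0, 1, 3, 4}
Tree: B1–B2

The largest bag has 4 vertices, giving width 3; this decomposition certifies tw(G) ≤ 3. For the lower bound, the 4 vertices {0, 1, 3, 4} are pairwise adjacent, and any tree decomposition puts a clique entirely inside one bag — forcing width ≥ 3. Hence tw(G) = 3 exactly.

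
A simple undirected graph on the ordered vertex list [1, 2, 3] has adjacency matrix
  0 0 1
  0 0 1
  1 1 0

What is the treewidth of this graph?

A width-1 tree decomposition is:
Bags: B1 = {2, 3}  B2 = {1, 3}
Tree: B1–B2
Every bag has size at most 2, so the width is 2 − 1 = 1 and tw(G) ≤ 1. Any graph with an edge has treewidth ≥ 1, and G has the edge 3–2. Therefore the treewidth is 1.

1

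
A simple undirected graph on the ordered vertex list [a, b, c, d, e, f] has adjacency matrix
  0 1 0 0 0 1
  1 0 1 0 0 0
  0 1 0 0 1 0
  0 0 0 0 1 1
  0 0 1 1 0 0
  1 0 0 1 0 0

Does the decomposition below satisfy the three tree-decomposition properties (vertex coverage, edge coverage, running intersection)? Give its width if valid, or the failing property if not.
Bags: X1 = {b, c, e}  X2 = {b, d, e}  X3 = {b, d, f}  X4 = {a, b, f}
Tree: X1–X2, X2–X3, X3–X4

Checking the three conditions: (i) the bags cover all of {a, b, c, d, e, f}; (ii) for each edge, some bag contains both endpoints; (iii) the bags containing any fixed vertex form a subtree. All hold, so the decomposition is valid with width 3 − 1 = 2.

Yes; width 2.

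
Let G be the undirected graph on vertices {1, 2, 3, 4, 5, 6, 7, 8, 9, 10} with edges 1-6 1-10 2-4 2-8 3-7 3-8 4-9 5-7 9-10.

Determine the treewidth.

A width-1 tree decomposition is:
Bags: B1 = {1, 6}  B2 = {1, 10}  B3 = {9, 10}  B4 = {4, 9}  B5 = {2, 4}  B6 = {2, 8}  B7 = {3, 8}  B8 = {3, 7}  B9 = {5, 7}
Tree: B1–B2, B2–B3, B3–B4, B4–B5, B5–B6, B6–B7, B7–B8, B8–B9
The largest bag has 2 vertices, giving width 1; this decomposition certifies tw(G) ≤ 1. Since G has at least one edge (e.g. 6–1), it is not an edgeless graph, so tw(G) ≥ 1. Hence tw(G) = 1 exactly.

1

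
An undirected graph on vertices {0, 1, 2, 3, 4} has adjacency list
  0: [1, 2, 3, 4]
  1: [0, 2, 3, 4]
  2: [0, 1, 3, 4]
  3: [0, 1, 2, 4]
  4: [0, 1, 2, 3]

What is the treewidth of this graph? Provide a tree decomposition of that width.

A single bag containing all 5 vertices is trivially a valid decomposition of width 4. On the other hand G contains the 5-clique {0, 1, 2, 3, 4}. A clique must lie in a single bag of any decomposition, so no decomposition can have width below 4. Therefore the treewidth is 4.

Treewidth 4.
Bags: B1 = {0, 1, 2, 3, 4}
Tree: (single bag)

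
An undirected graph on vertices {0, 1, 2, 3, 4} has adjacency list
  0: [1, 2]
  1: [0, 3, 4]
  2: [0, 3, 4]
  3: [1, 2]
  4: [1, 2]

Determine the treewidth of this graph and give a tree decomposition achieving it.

Treewidth 2.
Bags: B1 = {1, 2, 3}  B2 = {0, 1, 2}  B3 = {1, 2, 4}
Tree: B1–B2, B2–B3

Each bag holds 3 vertices, so the decomposition has width 2, which upper-bounds the treewidth. The edges 2–3–1–0–2 form a cycle, so G is not a tree and its treewidth is at least 2. Hence tw(G) = 2 exactly.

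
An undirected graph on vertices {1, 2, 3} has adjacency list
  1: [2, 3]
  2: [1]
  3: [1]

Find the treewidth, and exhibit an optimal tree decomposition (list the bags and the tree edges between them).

Each bag holds 2 vertices, so the decomposition has width 1, which upper-bounds the treewidth. Any graph with an edge has treewidth ≥ 1, and G has the edge 2–1. The upper and lower bounds meet at 1, so that is the treewidth.

Treewidth 1.
One such decomposition:
Bags: B1 = {1, 2}  B2 = {1, 3}
Tree: B1–B2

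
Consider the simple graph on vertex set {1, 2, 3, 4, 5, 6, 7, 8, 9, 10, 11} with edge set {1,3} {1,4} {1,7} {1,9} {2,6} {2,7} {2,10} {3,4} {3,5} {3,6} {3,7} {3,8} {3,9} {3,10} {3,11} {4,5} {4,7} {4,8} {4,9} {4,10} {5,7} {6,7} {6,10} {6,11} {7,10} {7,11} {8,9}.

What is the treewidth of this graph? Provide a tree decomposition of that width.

Treewidth 3.
Bags: B1 = {2, 6, 7, 10}  B2 = {3, 6, 7, 10}  B3 = {3, 4, 7, 10}  B4 = {1, 3, 4, 7}  B5 = {3, 4, 5, 7}  B6 = {3, 6, 7, 11}  B7 = {1, 3, 4, 9}  B8 = {3, 4, 8, 9}
Tree: B1–B2, B2–B3, B3–B4, B4–B5, B2–B6, B4–B7, B7–B8

Every bag has size at most 4, so the width is 4 − 1 = 3 and tw(G) ≤ 3. For the lower bound, the 4 vertices {2, 6, 7, 10} are pairwise adjacent, and any tree decomposition puts a clique entirely inside one bag — forcing width ≥ 3. The upper and lower bounds meet at 3, so that is the treewidth.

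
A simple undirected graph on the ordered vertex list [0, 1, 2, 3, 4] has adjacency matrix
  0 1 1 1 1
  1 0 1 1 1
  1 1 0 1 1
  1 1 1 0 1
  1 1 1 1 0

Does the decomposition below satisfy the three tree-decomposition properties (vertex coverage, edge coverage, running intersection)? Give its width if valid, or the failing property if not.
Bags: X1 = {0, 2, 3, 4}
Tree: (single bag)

No — vertex 1 appears in no bag.

A tree decomposition must satisfy three properties: every vertex lies in some bag; for every edge, both endpoints lie together in some bag; and for every vertex, the bags containing it form a connected subtree. Here vertex 1 appears in no bag, so the decomposition is invalid.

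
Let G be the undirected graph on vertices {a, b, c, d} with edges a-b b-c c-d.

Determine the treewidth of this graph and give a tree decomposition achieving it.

Every bag has size at most 2, so the width is 2 − 1 = 1 and tw(G) ≤ 1. Any graph with an edge has treewidth ≥ 1, and G has the edge b–c. Combining the bounds, tw(G) = 1.

Treewidth 1.
One optimal decomposition is:
Bags: B1 = {b, c}  B2 = {a, b}  B3 = {c, d}
Tree: B1–B2, B1–B3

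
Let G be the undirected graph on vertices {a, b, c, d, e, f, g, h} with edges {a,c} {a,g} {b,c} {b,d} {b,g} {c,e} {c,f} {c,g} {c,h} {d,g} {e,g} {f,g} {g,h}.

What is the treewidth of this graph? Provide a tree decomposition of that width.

Each bag holds 3 vertices, so the decomposition has width 2, which upper-bounds the treewidth. Conversely, {b, d, g} is a clique of size 3, and the vertices of any clique must share a bag in every tree decomposition; so some bag has ≥ 3 vertices and tw(G) ≥ 2. Hence tw(G) = 2 exactly.

Treewidth 2.
One such decomposition:
Bags: B1 = {c, f, g}  B2 = {b, c, g}  B3 = {c, g, h}  B4 = {c, e, g}  B5 = {a, c, g}  B6 = {b, d, g}
Tree: B1–B2, B1–B3, B3–B4, B2–B5, B2–B6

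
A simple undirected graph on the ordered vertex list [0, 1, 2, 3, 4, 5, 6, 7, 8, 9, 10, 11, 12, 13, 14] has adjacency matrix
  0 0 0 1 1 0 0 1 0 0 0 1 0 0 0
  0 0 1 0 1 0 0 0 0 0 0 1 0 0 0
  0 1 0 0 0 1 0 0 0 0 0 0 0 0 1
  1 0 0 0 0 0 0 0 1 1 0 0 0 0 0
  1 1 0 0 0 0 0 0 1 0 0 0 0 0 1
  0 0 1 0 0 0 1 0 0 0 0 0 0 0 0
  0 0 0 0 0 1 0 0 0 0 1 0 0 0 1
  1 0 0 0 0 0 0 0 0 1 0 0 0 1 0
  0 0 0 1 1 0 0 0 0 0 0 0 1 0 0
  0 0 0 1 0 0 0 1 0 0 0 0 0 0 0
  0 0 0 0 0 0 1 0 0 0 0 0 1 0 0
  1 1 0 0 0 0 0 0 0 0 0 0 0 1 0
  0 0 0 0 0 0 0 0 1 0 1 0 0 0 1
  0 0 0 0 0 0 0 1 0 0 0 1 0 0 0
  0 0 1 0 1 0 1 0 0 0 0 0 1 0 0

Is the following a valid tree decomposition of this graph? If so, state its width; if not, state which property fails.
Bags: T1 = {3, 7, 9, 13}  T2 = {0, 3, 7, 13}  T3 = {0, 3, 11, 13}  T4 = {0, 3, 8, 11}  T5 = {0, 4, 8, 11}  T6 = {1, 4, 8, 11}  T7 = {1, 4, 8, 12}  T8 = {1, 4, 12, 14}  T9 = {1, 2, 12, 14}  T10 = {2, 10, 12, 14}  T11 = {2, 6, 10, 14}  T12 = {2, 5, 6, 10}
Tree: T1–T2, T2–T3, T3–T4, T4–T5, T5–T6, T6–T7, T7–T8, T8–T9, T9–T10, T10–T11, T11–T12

Yes; width 3.

Vertex coverage: the bags together contain {0, 1, 2, 3, 4, 5, 6, 7, 8, 9, 10, 11, 12, 13, 14}, the full vertex set. Edge coverage: each edge of G has both endpoints in at least one bag. Running intersection: for every vertex, the bags containing it form a connected subtree. All three properties hold, so this is a valid tree decomposition of width max|bag| − 1 = 3, and hence tw(G) ≤ 3.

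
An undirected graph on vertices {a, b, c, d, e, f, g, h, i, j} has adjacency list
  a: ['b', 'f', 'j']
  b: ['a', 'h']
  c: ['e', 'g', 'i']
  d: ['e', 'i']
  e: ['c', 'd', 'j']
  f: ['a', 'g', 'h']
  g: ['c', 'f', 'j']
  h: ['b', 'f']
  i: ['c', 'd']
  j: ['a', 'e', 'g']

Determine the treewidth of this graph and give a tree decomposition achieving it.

Each bag holds 3 vertices, so the decomposition has width 2, which upper-bounds the treewidth. The edges d–i–c–e–d form a cycle, so G is not a tree and its treewidth is at least 2. Therefore the treewidth is 2.

Treewidth 2.
One optimal decomposition is:
Bags: B1 = {d, e, i}  B2 = {c, e, i}  B3 = {c, e, j}  B4 = {c, g, j}  B5 = {a, g, j}  B6 = {a, f, g}  B7 = {a, b, f}  B8 = {b, f, h}
Tree: B1–B2, B2–B3, B3–B4, B4–B5, B5–B6, B6–B7, B7–B8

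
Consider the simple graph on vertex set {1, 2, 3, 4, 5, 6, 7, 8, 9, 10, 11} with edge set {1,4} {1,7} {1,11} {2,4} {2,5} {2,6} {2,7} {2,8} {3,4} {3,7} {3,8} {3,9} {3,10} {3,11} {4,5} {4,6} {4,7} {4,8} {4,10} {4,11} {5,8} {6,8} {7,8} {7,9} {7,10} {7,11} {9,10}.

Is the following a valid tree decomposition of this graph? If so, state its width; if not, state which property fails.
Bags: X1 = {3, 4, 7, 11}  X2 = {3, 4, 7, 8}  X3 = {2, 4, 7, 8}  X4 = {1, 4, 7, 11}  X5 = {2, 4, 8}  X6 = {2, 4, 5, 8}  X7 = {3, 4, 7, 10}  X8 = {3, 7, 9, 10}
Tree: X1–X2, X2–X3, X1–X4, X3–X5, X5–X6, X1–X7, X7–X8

A tree decomposition must satisfy three properties: every vertex lies in some bag; for every edge, both endpoints lie together in some bag; and for every vertex, the bags containing it form a connected subtree. Here vertex 6 appears in no bag, so the decomposition is invalid.

No — vertex 6 appears in no bag.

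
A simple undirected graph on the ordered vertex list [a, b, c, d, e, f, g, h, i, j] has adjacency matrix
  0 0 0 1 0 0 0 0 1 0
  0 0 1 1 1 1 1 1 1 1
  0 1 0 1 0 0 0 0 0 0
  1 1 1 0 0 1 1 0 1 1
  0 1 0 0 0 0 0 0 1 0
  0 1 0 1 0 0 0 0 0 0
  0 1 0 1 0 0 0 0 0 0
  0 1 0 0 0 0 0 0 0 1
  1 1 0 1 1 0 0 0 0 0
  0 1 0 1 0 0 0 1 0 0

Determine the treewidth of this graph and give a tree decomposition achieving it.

Treewidth 2.
Bags: B1 = {b, d, j}  B2 = {b, d, g}  B3 = {b, d, i}  B4 = {b, d, f}  B5 = {b, c, d}  B6 = {a, d, i}  B7 = {b, e, i}  B8 = {b, h, j}
Tree: B1–B2, B1–B3, B3–B4, B1–B5, B3–B6, B3–B7, B1–B8

Every bag has size at most 3, so the width is 3 − 1 = 2 and tw(G) ≤ 2. On the other hand G contains the 3-clique {a, d, i}. A clique must lie in a single bag of any decomposition, so no decomposition can have width below 2. Combining the bounds, tw(G) = 2.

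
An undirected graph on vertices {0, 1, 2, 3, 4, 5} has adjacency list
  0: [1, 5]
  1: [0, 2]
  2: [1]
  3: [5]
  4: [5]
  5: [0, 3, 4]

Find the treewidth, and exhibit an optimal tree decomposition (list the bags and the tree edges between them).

Each bag holds 2 vertices, so the decomposition has width 1, which upper-bounds the treewidth. Since G has at least one edge (e.g. 3–5), it is not an edgeless graph, so tw(G) ≥ 1. Therefore the treewidth is 1.

Treewidth 1.
Bags: B1 = {3, 5}  B2 = {0, 5}  B3 = {4, 5}  B4 = {0, 1}  B5 = {1, 2}
Tree: B1–B2, B1–B3, B2–B4, B4–B5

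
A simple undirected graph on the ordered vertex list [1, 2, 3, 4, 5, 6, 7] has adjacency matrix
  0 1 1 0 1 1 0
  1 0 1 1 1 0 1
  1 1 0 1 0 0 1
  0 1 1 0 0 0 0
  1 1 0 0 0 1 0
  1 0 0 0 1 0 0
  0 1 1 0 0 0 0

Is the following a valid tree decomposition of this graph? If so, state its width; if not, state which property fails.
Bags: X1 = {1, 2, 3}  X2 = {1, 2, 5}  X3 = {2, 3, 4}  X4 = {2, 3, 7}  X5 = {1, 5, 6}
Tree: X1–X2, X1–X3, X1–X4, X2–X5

Checking the three conditions: (i) the bags cover all of {1, 2, 3, 4, 5, 6, 7}; (ii) for each edge, some bag contains both endpoints; (iii) the bags containing any fixed vertex form a subtree. All hold, so the decomposition is valid with width 3 − 1 = 2.

Yes; width 2.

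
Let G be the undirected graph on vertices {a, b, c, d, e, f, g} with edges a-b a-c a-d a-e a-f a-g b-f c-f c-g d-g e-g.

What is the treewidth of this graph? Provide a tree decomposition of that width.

Every bag has size at most 3, so the width is 3 − 1 = 2 and tw(G) ≤ 2. Conversely, {a, d, g} is a clique of size 3, and the vertices of any clique must share a bag in every tree decomposition; so some bag has ≥ 3 vertices and tw(G) ≥ 2. Therefore the treewidth is 2.

Treewidth 2.
One such decomposition:
Bags: B1 = {a, c, g}  B2 = {a, c, f}  B3 = {a, e, g}  B4 = {a, b, f}  B5 = {a, d, g}
Tree: B1–B2, B1–B3, B2–B4, B1–B5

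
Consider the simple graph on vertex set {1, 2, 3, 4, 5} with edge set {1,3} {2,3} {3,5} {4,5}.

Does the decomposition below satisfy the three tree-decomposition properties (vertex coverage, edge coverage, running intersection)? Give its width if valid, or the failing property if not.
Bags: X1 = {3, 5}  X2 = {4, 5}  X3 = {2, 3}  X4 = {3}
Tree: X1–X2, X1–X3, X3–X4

A tree decomposition must satisfy three properties: every vertex lies in some bag; for every edge, both endpoints lie together in some bag; and for every vertex, the bags containing it form a connected subtree. Here vertex 1 appears in no bag, so the decomposition is invalid.

No — vertex 1 appears in no bag.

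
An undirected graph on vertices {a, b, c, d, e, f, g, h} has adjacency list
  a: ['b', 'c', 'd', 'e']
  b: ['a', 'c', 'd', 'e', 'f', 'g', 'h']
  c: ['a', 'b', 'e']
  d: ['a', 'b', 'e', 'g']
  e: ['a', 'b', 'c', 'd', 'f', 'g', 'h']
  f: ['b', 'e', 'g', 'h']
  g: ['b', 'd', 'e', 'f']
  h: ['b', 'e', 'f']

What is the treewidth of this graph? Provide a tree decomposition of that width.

Every bag has size at most 4, so the width is 4 − 1 = 3 and tw(G) ≤ 3. Conversely, {b, d, e, g} is a clique of size 4, and the vertices of any clique must share a bag in every tree decomposition; so some bag has ≥ 4 vertices and tw(G) ≥ 3. The upper and lower bounds meet at 3, so that is the treewidth.

Treewidth 3.
One such decomposition:
Bags: B1 = {b, e, f, h}  B2 = {b, e, f, g}  B3 = {b, d, e, g}  B4 = {a, b, d, e}  B5 = {a, b, c, e}
Tree: B1–B2, B2–B3, B3–B4, B4–B5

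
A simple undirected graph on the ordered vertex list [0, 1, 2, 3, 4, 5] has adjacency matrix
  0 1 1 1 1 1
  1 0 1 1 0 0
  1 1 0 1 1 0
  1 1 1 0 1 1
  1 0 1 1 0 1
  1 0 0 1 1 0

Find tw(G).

3

A width-3 tree decomposition is:
Bags: B1 = {0, 1, 2, 3}  B2 = {0, 2, 3, 4}  B3 = {0, 3, 4, 5}
Tree: B1–B2, B2–B3
The largest bag has 4 vertices, giving width 3; this decomposition certifies tw(G) ≤ 3. On the other hand G contains the 4-clique {0, 1, 2, 3}. A clique must lie in a single bag of any decomposition, so no decomposition can have width below 3. Therefore the treewidth is 3.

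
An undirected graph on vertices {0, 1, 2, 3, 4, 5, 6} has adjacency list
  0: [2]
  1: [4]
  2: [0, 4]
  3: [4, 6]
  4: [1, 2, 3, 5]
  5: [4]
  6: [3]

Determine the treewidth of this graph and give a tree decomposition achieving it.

Every bag has size at most 2, so the width is 2 − 1 = 1 and tw(G) ≤ 1. G has an edge, so its treewidth is at least 1. Combining the bounds, tw(G) = 1.

Treewidth 1.
Bags: B1 = {2, 4}  B2 = {4, 5}  B3 = {1, 4}  B4 = {0, 2}  B5 = {3, 4}  B6 = {3, 6}
Tree: B1–B2, B1–B3, B1–B4, B2–B5, B5–B6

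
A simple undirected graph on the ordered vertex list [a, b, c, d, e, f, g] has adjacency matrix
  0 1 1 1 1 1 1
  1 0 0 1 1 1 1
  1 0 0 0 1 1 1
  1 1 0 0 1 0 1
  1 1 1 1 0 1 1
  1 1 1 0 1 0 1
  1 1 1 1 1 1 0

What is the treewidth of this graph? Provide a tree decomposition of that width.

The largest bag has 5 vertices, giving width 4; this decomposition certifies tw(G) ≤ 4. On the other hand G contains the 5-clique {a, b, d, e, g}. A clique must lie in a single bag of any decomposition, so no decomposition can have width below 4. Hence tw(G) = 4 exactly.

Treewidth 4.
Bags: B1 = {a, c, e, f, g}  B2 = {a, b, e, f, g}  B3 = {a, b, d, e, g}
Tree: B1–B2, B2–B3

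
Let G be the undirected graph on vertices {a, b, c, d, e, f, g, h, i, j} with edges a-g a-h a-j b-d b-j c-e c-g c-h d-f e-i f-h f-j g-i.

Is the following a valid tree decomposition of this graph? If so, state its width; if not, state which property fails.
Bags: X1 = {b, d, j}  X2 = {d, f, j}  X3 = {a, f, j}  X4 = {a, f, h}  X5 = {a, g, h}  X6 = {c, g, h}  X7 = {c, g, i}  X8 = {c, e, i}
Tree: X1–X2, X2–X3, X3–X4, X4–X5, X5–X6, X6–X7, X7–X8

Yes; width 2.

Checking the three conditions: (i) the bags cover all of {a, b, c, d, e, f, g, h, i, j}; (ii) for each edge, some bag contains both endpoints; (iii) the bags containing any fixed vertex form a subtree. All hold, so the decomposition is valid with width 3 − 1 = 2.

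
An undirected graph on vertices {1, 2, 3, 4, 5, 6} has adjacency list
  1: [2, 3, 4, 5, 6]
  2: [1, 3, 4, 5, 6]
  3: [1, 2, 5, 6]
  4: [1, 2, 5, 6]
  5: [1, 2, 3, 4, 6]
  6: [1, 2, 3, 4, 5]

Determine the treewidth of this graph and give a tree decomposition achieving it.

Treewidth 4.
One optimal decomposition is:
Bags: B1 = {1, 2, 3, 5, 6}  B2 = {1, 2, 4, 5, 6}
Tree: B1–B2

Each bag holds 5 vertices, so the decomposition has width 4, which upper-bounds the treewidth. For the lower bound, the 5 vertices {1, 2, 3, 5, 6} are pairwise adjacent, and any tree decomposition puts a clique entirely inside one bag — forcing width ≥ 4. Combining the bounds, tw(G) = 4.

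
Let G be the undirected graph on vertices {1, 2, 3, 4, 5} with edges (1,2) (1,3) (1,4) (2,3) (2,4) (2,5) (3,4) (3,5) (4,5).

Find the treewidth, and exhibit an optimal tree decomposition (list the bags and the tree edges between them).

The largest bag has 4 vertices, giving width 3; this decomposition certifies tw(G) ≤ 3. Conversely, {1, 2, 3, 4} is a clique of size 4, and the vertices of any clique must share a bag in every tree decomposition; so some bag has ≥ 4 vertices and tw(G) ≥ 3. The upper and lower bounds meet at 3, so that is the treewidth.

Treewidth 3.
One optimal decomposition is:
Bags: B1 = {1, 2, 3, 4}  B2 = {2, 3, 4, 5}
Tree: B1–B2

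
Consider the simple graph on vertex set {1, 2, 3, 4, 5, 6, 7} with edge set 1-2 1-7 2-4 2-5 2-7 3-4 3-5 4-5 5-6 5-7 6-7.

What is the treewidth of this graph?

2

A width-2 tree decomposition is:
Bags: B1 = {2, 5, 7}  B2 = {1, 2, 7}  B3 = {2, 4, 5}  B4 = {5, 6, 7}  B5 = {3, 4, 5}
Tree: B1–B2, B1–B3, B1–B4, B3–B5
Every bag has size at most 3, so the width is 3 − 1 = 2 and tw(G) ≤ 2. On the other hand G contains the 3-clique {1, 2, 7}. A clique must lie in a single bag of any decomposition, so no decomposition can have width below 2. The upper and lower bounds meet at 2, so that is the treewidth.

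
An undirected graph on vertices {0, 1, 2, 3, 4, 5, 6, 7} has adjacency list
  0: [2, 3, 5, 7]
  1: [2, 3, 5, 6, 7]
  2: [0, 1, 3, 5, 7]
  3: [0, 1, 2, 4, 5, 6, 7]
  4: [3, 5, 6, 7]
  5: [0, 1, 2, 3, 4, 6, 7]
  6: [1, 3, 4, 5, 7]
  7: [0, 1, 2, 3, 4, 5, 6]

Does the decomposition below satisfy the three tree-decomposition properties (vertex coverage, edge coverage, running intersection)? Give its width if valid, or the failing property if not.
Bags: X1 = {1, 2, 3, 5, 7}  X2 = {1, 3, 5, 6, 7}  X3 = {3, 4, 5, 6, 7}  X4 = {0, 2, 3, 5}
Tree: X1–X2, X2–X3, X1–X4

A tree decomposition must satisfy three properties: every vertex lies in some bag; for every edge, both endpoints lie together in some bag; and for every vertex, the bags containing it form a connected subtree. Here edge (7,0) lies in no bag, so the decomposition is invalid.

No — edge (7,0) lies in no bag.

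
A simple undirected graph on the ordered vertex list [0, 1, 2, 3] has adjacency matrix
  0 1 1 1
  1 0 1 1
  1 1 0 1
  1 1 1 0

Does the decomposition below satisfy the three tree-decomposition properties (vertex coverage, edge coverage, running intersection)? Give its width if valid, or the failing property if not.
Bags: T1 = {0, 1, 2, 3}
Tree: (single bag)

Every vertex of G appears in some bag (union = {0, 1, 2, 3}); every edge is covered by a bag; and for each vertex v the set of bags containing v is connected in the bag tree. The decomposition is therefore valid. The largest bag has 4 vertices, so the width is 3.

Yes; width 3.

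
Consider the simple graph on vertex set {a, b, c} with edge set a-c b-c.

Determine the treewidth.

1

A width-1 tree decomposition is:
Bags: B1 = {b, c}  B2 = {a, c}
Tree: B1–B2
The largest bag has 2 vertices, giving width 1; this decomposition certifies tw(G) ≤ 1. Since G has at least one edge (e.g. b–c), it is not an edgeless graph, so tw(G) ≥ 1. The upper and lower bounds meet at 1, so that is the treewidth.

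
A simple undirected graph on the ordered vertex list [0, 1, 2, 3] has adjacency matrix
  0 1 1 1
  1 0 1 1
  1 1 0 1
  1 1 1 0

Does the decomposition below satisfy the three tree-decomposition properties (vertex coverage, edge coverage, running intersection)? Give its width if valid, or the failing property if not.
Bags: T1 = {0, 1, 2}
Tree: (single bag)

No — vertex 3 appears in no bag.

A tree decomposition must satisfy three properties: every vertex lies in some bag; for every edge, both endpoints lie together in some bag; and for every vertex, the bags containing it form a connected subtree. Here vertex 3 appears in no bag, so the decomposition is invalid.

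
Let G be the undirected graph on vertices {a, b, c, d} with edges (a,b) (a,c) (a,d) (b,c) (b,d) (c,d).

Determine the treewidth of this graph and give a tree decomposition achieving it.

A single bag containing all 4 vertices is trivially a valid decomposition of width 3. For the lower bound, the 4 vertices {a, b, c, d} are pairwise adjacent, and any tree decomposition puts a clique entirely inside one bag — forcing width ≥ 3. Hence tw(G) = 3 exactly.

Treewidth 3.
One such decomposition:
Bags: B1 = {a, b, c, d}
Tree: (single bag)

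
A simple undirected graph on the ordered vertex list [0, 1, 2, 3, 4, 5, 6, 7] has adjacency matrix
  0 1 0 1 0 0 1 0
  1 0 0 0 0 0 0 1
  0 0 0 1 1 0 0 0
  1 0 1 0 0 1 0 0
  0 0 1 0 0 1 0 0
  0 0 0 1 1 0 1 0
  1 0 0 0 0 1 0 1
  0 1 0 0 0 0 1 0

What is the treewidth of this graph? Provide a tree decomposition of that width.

Treewidth 2.
One optimal decomposition is:
Bags: B1 = {2, 4, 5}  B2 = {2, 3, 5}  B3 = {3, 5, 6}  B4 = {0, 3, 6}  B5 = {0, 6, 7}  B6 = {0, 1, 7}
Tree: B1–B2, B2–B3, B3–B4, B4–B5, B5–B6

Each bag holds 3 vertices, so the decomposition has width 2, which upper-bounds the treewidth. For the lower bound, G contains the cycle 4–2–3–5–4, so G is not a forest; only forests have treewidth ≤ 1, hence tw(G) ≥ 2. The upper and lower bounds meet at 2, so that is the treewidth.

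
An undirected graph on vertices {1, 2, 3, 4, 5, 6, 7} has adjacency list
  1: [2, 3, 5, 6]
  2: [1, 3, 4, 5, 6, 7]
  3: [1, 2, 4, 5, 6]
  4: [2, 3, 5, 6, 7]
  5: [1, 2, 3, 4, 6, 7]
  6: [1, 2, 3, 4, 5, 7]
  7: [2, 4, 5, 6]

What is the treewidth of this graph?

A width-4 tree decomposition is:
Bags: B1 = {2, 3, 4, 5, 6}  B2 = {2, 4, 5, 6, 7}  B3 = {1, 2, 3, 5, 6}
Tree: B1–B2, B1–B3
The largest bag has 5 vertices, giving width 4; this decomposition certifies tw(G) ≤ 4. On the other hand G contains the 5-clique {1, 2, 3, 5, 6}. A clique must lie in a single bag of any decomposition, so no decomposition can have width below 4. Combining the bounds, tw(G) = 4.

4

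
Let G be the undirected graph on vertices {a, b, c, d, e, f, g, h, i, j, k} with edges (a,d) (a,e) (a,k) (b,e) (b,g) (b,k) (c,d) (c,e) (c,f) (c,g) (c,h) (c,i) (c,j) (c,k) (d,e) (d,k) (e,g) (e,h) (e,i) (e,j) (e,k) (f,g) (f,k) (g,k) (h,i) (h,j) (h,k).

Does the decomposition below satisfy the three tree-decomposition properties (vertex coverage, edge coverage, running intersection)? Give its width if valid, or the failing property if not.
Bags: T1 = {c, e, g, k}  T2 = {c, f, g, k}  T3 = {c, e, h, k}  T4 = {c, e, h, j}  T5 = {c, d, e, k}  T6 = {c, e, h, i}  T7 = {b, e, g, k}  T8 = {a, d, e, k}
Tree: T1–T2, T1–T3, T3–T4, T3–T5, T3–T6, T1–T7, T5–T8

Yes; width 3.

Vertex coverage: the bags together contain {a, b, c, d, e, f, g, h, i, j, k}, the full vertex set. Edge coverage: each edge of G has both endpoints in at least one bag. Running intersection: for every vertex, the bags containing it form a connected subtree. All three properties hold, so this is a valid tree decomposition of width max|bag| − 1 = 3, and hence tw(G) ≤ 3.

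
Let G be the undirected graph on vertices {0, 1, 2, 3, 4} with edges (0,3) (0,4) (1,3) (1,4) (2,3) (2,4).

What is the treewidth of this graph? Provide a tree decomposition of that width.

Treewidth 2.
Bags: B1 = {1, 3, 4}  B2 = {2, 3, 4}  B3 = {0, 3, 4}
Tree: B1–B2, B2–B3

Every bag has size at most 3, so the width is 3 − 1 = 2 and tw(G) ≤ 2. Since 4–1–3–2–4 is a cycle in G, G is not acyclic. Forests are exactly the graphs of treewidth ≤ 1, so tw(G) ≥ 2. The upper and lower bounds meet at 2, so that is the treewidth.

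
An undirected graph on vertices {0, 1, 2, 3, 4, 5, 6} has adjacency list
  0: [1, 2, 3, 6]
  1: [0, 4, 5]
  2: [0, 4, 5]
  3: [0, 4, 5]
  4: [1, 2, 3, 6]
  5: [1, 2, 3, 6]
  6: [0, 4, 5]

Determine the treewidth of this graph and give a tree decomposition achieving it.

Treewidth 3.
One such decomposition:
Bags: B1 = {0, 3, 4, 5}  B2 = {0, 2, 4, 5}  B3 = {0, 1, 4, 5}  B4 = {0, 4, 5, 6}
Tree: B1–B2, B2–B3, B3–B4

The largest bag has 4 vertices, giving width 3; this decomposition certifies tw(G) ≤ 3. For the lower bound: the 4 vertex sets {3,4}, {2,5}, {0}, {1} are disjoint, each induces a connected subgraph, and every pair is joined by at least one edge of G. Contracting each set to a single vertex therefore yields K_{4} as a minor, and since treewidth is minor-monotone, tw(G) ≥ tw(K_{4}) = 3. Combining the bounds, tw(G) = 3.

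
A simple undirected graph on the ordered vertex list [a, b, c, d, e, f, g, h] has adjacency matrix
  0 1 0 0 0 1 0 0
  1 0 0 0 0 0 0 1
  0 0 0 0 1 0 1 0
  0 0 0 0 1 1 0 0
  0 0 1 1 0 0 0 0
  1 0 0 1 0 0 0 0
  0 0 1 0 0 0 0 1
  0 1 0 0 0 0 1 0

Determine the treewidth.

2

A width-2 tree decomposition is:
Bags: B1 = {c, e, g}  B2 = {e, g, h}  B3 = {b, e, h}  B4 = {a, b, e}  B5 = {a, e, f}  B6 = {d, e, f}
Tree: B1–B2, B2–B3, B3–B4, B4–B5, B5–B6
Each bag holds 3 vertices, so the decomposition has width 2, which upper-bounds the treewidth. Since e–c–g–h–b–a–f–d–e is a cycle in G, G is not acyclic. Forests are exactly the graphs of treewidth ≤ 1, so tw(G) ≥ 2. Hence tw(G) = 2 exactly.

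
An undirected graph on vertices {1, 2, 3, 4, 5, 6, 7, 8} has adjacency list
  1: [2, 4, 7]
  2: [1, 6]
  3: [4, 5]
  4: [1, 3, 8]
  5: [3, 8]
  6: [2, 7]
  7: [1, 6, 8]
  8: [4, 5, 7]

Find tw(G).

A width-2 tree decomposition is:
Bags: B1 = {2, 6, 7}  B2 = {1, 2, 7}  B3 = {1, 7, 8}  B4 = {1, 4, 8}  B5 = {4, 5, 8}  B6 = {3, 4, 5}
Tree: B1–B2, B2–B3, B3–B4, B4–B5, B5–B6
Every bag has size at most 3, so the width is 3 − 1 = 2 and tw(G) ≤ 2. Since 6–2–1–7–6 is a cycle in G, G is not acyclic. Forests are exactly the graphs of treewidth ≤ 1, so tw(G) ≥ 2. Therefore the treewidth is 2.

2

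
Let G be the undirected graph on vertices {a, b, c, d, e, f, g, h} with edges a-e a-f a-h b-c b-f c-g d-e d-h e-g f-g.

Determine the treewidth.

A width-2 tree decomposition is:
Bags: B1 = {a, d, h}  B2 = {a, d, e}  B3 = {a, e, f}  B4 = {e, f, g}  B5 = {b, f, g}  B6 = {b, c, g}
Tree: B1–B2, B2–B3, B3–B4, B4–B5, B5–B6
Each bag holds 3 vertices, so the decomposition has width 2, which upper-bounds the treewidth. The edges h–d–e–a–h form a cycle, so G is not a tree and its treewidth is at least 2. Hence tw(G) = 2 exactly.

2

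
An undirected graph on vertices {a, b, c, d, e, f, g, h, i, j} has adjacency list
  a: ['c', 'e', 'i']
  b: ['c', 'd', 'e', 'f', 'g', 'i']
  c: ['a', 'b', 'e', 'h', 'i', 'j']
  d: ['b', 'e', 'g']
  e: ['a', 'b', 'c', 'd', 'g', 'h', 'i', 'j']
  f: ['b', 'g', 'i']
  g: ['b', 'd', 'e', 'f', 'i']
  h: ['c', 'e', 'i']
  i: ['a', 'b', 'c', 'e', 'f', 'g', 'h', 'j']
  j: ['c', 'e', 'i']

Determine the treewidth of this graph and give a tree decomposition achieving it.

Treewidth 3.
One such decomposition:
Bags: B1 = {b, c, e, i}  B2 = {b, e, g, i}  B3 = {b, f, g, i}  B4 = {c, e, i, j}  B5 = {a, c, e, i}  B6 = {b, d, e, g}  B7 = {c, e, h, i}
Tree: B1–B2, B2–B3, B1–B4, B4–B5, B2–B6, B4–B7

Each bag holds 4 vertices, so the decomposition has width 3, which upper-bounds the treewidth. For the lower bound, the 4 vertices {b, d, e, g} are pairwise adjacent, and any tree decomposition puts a clique entirely inside one bag — forcing width ≥ 3. Combining the bounds, tw(G) = 3.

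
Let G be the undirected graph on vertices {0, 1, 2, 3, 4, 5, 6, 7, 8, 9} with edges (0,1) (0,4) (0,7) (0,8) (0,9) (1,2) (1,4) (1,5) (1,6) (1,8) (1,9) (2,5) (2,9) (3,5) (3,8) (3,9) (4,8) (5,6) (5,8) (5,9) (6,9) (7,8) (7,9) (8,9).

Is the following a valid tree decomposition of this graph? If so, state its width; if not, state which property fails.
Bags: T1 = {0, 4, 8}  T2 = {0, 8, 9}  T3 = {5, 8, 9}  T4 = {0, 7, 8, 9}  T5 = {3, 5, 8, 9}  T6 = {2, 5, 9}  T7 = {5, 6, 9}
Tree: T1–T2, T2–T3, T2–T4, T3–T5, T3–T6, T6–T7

No — vertex 1 appears in no bag.

A tree decomposition must satisfy three properties: every vertex lies in some bag; for every edge, both endpoints lie together in some bag; and for every vertex, the bags containing it form a connected subtree. Here vertex 1 appears in no bag, so the decomposition is invalid.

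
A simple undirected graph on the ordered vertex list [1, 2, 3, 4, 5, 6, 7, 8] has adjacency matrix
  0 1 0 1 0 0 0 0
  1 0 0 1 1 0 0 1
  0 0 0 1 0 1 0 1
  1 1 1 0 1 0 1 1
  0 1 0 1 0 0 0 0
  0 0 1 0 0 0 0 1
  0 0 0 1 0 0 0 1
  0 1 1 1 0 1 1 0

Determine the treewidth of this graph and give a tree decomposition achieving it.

Each bag holds 3 vertices, so the decomposition has width 2, which upper-bounds the treewidth. On the other hand G contains the 3-clique {2, 4, 8}. A clique must lie in a single bag of any decomposition, so no decomposition can have width below 2. Therefore the treewidth is 2.

Treewidth 2.
One such decomposition:
Bags: B1 = {3, 6, 8}  B2 = {3, 4, 8}  B3 = {2, 4, 8}  B4 = {2, 4, 5}  B5 = {1, 2, 4}  B6 = {4, 7, 8}
Tree: B1–B2, B2–B3, B3–B4, B3–B5, B3–B6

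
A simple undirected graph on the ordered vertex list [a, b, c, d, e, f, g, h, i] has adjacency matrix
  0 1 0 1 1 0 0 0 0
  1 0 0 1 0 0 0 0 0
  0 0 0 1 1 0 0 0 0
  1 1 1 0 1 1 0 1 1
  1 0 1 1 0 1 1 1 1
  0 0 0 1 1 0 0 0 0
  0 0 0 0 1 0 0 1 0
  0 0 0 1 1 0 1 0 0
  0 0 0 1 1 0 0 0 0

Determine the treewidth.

2

A width-2 tree decomposition is:
Bags: B1 = {d, e, f}  B2 = {d, e, h}  B3 = {c, d, e}  B4 = {d, e, i}  B5 = {e, g, h}  B6 = {a, d, e}  B7 = {a, b, d}
Tree: B1–B2, B1–B3, B2–B4, B2–B5, B2–B6, B6–B7
The largest bag has 3 vertices, giving width 2; this decomposition certifies tw(G) ≤ 2. On the other hand G contains the 3-clique {d, e, f}. A clique must lie in a single bag of any decomposition, so no decomposition can have width below 2. Therefore the treewidth is 2.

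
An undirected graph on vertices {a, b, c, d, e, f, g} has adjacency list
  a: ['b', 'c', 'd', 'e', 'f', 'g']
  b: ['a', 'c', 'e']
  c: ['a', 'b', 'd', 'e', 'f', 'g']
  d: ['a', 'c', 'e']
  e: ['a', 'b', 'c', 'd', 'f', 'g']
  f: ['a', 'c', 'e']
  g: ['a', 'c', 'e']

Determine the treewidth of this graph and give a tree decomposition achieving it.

Treewidth 3.
Bags: B1 = {a, c, d, e}  B2 = {a, c, e, f}  B3 = {a, b, c, e}  B4 = {a, c, e, g}
Tree: B1–B2, B1–B3, B1–B4

Every bag has size at most 4, so the width is 4 − 1 = 3 and tw(G) ≤ 3. For the lower bound, the 4 vertices {a, c, d, e} are pairwise adjacent, and any tree decomposition puts a clique entirely inside one bag — forcing width ≥ 3. Hence tw(G) = 3 exactly.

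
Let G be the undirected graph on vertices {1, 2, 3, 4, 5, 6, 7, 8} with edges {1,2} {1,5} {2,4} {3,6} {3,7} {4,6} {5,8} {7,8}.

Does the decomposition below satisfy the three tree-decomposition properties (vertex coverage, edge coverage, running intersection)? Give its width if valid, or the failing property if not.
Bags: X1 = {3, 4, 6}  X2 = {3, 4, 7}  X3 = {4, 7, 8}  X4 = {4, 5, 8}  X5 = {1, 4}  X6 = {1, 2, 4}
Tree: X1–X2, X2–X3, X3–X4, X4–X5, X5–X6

No — edge (5,1) lies in no bag.

A tree decomposition must satisfy three properties: every vertex lies in some bag; for every edge, both endpoints lie together in some bag; and for every vertex, the bags containing it form a connected subtree. Here edge (5,1) lies in no bag, so the decomposition is invalid.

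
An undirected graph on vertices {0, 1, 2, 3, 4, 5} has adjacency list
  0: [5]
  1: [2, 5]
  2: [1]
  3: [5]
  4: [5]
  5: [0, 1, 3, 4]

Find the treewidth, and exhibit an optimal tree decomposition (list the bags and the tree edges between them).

The largest bag has 2 vertices, giving width 1; this decomposition certifies tw(G) ≤ 1. Any graph with an edge has treewidth ≥ 1, and G has the edge 4–5. Hence tw(G) = 1 exactly.

Treewidth 1.
Bags: B1 = {4, 5}  B2 = {1, 5}  B3 = {0, 5}  B4 = {1, 2}  B5 = {3, 5}
Tree: B1–B2, B2–B3, B2–B4, B2–B5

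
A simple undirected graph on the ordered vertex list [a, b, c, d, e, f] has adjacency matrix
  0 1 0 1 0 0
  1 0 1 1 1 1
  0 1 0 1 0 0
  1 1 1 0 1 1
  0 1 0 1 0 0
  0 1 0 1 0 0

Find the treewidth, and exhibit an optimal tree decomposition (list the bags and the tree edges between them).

Every bag has size at most 3, so the width is 3 − 1 = 2 and tw(G) ≤ 2. For the lower bound, the 3 vertices {b, d, e} are pairwise adjacent, and any tree decomposition puts a clique entirely inside one bag — forcing width ≥ 2. The upper and lower bounds meet at 2, so that is the treewidth.

Treewidth 2.
One such decomposition:
Bags: B1 = {a, b, d}  B2 = {b, c, d}  B3 = {b, d, f}  B4 = {b, d, e}
Tree: B1–B2, B1–B3, B3–B4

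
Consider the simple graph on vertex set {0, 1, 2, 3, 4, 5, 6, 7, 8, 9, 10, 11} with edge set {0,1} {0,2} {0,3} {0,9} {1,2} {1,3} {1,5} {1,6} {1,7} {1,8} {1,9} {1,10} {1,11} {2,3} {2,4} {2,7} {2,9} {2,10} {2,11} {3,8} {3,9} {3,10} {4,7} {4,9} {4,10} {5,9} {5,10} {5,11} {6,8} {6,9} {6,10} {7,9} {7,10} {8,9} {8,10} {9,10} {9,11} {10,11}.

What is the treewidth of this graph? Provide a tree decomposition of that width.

Treewidth 4.
One such decomposition:
Bags: B1 = {1, 3, 8, 9, 10}  B2 = {1, 2, 3, 9, 10}  B3 = {1, 2, 9, 10, 11}  B4 = {1, 2, 7, 9, 10}  B5 = {1, 5, 9, 10, 11}  B6 = {0, 1, 2, 3, 9}  B7 = {1, 6, 8, 9, 10}  B8 = {2, 4, 7, 9, 10}
Tree: B1–B2, B2–B3, B2–B4, B3–B5, B2–B6, B1–B7, B4–B8

The largest bag has 5 vertices, giving width 4; this decomposition certifies tw(G) ≤ 4. Conversely, {0, 1, 2, 3, 9} is a clique of size 5, and the vertices of any clique must share a bag in every tree decomposition; so some bag has ≥ 5 vertices and tw(G) ≥ 4. The upper and lower bounds meet at 4, so that is the treewidth.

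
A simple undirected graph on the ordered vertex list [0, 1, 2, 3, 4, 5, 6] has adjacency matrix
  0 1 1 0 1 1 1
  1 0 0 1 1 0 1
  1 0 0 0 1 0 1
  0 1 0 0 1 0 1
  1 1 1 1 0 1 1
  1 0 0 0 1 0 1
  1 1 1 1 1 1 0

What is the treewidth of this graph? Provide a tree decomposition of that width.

Treewidth 3.
One optimal decomposition is:
Bags: B1 = {0, 4, 5, 6}  B2 = {0, 1, 4, 6}  B3 = {1, 3, 4, 6}  B4 = {0, 2, 4, 6}
Tree: B1–B2, B2–B3, B1–B4

Each bag holds 4 vertices, so the decomposition has width 3, which upper-bounds the treewidth. For the lower bound, the 4 vertices {0, 1, 4, 6} are pairwise adjacent, and any tree decomposition puts a clique entirely inside one bag — forcing width ≥ 3. Hence tw(G) = 3 exactly.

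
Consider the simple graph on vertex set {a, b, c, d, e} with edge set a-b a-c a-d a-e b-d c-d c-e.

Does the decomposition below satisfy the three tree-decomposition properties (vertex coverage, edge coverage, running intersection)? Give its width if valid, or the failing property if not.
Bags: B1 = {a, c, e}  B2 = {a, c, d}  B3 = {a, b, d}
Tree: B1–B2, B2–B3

Every vertex of G appears in some bag (union = {a, b, c, d, e}); every edge is covered by a bag; and for each vertex v the set of bags containing v is connected in the bag tree. The decomposition is therefore valid. The largest bag has 3 vertices, so the width is 2.

Yes; width 2.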